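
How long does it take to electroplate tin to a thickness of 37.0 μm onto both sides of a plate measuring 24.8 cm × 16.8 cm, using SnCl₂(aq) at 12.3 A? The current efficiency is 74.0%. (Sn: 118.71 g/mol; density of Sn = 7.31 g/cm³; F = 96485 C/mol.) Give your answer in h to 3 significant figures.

Plated area = 2 × 24.8 × 16.8 = 833.3 cm²
Volume = 833.3 × 37.0×10⁻⁴ cm = 3.083 cm³
m(Sn) = 3.083 × 7.31 = 22.54 g
n(Sn) = 22.54 / 118.71 = 0.1899 mol; n(e⁻) = 2 × 0.1899 = 0.3798 mol
Q = 0.3798 × 96485 / 0.740 = 49520 C
t = 49520 / 12.3 = 4026 s = 1.12 h

1.12 h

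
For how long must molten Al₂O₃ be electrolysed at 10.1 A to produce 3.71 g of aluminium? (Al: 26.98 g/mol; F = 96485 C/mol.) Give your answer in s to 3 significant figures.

n(Al) = 3.71 / 26.98 = 0.1375 mol
Al³⁺ + 3e⁻ → Al, so n(e⁻) = 3 × 0.1375 = 0.4125 mol
Q = 0.4125 × 96485 = 39800 C
t = Q / I = 39800 / 10.1 = 3941 s

3940 s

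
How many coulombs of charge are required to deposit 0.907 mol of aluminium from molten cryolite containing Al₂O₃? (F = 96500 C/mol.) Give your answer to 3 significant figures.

Al³⁺ + 3e⁻ → Al, so n(e⁻) = 3 × 0.907 = 2.721 mol
Q = 2.721 × 96500 = 2.626×10^5 C

2.63×10^5 C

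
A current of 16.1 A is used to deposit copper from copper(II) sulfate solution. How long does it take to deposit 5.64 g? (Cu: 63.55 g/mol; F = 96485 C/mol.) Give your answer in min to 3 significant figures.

n(Cu) = 5.64 / 63.55 = 0.08875 mol
Cu²⁺ + 2e⁻ → Cu, so n(e⁻) = 2 × 0.08875 = 0.1775 mol
Q = 0.1775 × 96485 = 17130 C
t = Q / I = 17130 / 16.1 = 1064 s = 17.7 min

17.7 min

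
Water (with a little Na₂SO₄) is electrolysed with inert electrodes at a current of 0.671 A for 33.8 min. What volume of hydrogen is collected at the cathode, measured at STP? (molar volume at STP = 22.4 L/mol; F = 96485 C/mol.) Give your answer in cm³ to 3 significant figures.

158 cm³

Q = 0.671 A × 2028 s = 1361 C
Moles of electrons = 1361 / 96485 = 0.01411 mol
2H⁺ + 2e⁻ → H₂, so n(H₂) = 0.01411 / 2 = 0.007055 mol
V = 0.007055 × 22.4 = 0.1580 L
= 158 cm³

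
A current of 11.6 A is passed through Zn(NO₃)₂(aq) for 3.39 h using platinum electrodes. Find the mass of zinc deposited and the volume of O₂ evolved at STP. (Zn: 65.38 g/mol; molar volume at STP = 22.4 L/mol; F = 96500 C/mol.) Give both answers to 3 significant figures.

48.0 g Zn; 8.22 L O₂

Q = 11.6 × 12204 = 1.416×10^5 C; n(e⁻) = 1.416×10^5 / 96500 = 1.467 mol
Cathode: Zn²⁺ + 2e⁻ → Zn → n(Zn) = 1.467/2 = 0.7335 mol → 48.0 g
Anode: 2H₂O → O₂ + 4H⁺ + 4e⁻ → n(O₂) = 1.467/4 = 0.3668 mol → 8.22 L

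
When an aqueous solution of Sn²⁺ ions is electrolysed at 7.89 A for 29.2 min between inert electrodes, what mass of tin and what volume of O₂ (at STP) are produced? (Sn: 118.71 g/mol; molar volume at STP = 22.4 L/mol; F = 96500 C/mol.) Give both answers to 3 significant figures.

Q = 7.89 × 1752 = 13820 C; n(e⁻) = 13820 / 96500 = 0.1432 mol
Cathode: Sn²⁺ + 2e⁻ → Sn → n(Sn) = 0.1432/2 = 0.07160 mol → 8.50 g
Anode: 2H₂O → O₂ + 4H⁺ + 4e⁻ → n(O₂) = 0.1432/4 = 0.03580 mol → 0.802 L

8.50 g Sn; 0.802 L O₂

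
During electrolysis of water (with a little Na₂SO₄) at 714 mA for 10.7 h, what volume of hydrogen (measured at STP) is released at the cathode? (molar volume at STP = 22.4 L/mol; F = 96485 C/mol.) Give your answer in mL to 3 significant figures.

Q = It = 0.714 × 38520 = 27500 C
n(e⁻) = Q/F = 27500/96485 = 0.2850 mol
2H⁺ + 2e⁻ → H₂, so n(H₂) = 0.2850 / 2 = 0.1425 mol
V = 0.1425 × 22.4 = 3.192 L
= 3190 mL

3190 mL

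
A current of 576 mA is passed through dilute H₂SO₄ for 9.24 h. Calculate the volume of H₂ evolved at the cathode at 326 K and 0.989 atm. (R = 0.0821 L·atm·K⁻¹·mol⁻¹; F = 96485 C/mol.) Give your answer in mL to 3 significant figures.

2690 mL

Q = It = 0.576 × 33264 = 19160 C
n(e⁻) = 19160 / 96485 = 0.1986 mol
2H⁺ + 2e⁻ → H₂, so n(H₂) = 0.1986 / 2 = 0.09930 mol
V = nRT/P = 0.09930 × 0.0821 × 326 / 0.989 = 2.687 L
= 2690 mL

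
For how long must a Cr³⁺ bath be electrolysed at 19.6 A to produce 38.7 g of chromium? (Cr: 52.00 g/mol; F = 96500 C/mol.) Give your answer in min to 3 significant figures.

183 min

n(Cr) = 38.7 / 52.00 = 0.7442 mol
Cr³⁺ + 3e⁻ → Cr, so n(e⁻) = 3 × 0.7442 = 2.233 mol
Q = 2.233 × 96500 = 2.155×10^5 C
t = Q / I = 2.155×10^5 / 19.6 = 10990 s = 183 min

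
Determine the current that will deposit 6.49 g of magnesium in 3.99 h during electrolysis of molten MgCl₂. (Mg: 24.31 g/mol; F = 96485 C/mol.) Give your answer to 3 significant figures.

3.59 A

n(Mg) = 6.49 / 24.31 = 0.2670 mol
Mg²⁺ + 2e⁻ → Mg, so n(e⁻) = 2 × 0.2670 = 0.5340 mol
Q = 0.5340 × 96485 = 51520 C
I = Q / t = 51520 / 14364 s = 3.59 A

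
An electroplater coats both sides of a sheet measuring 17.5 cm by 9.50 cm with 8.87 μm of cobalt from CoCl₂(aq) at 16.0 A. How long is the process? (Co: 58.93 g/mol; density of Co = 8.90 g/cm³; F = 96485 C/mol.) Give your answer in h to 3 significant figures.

Plated area = 2 × 17.5 × 9.50 = 332.5 cm²
Volume = 332.5 × 8.87×10⁻⁴ cm = 0.2949 cm³
m(Co) = 0.2949 × 8.90 = 2.625 g
n(Co) = 2.625 / 58.93 = 0.04454 mol; n(e⁻) = 2 × 0.04454 = 0.08908 mol
Q = 0.08908 × 96485 = 8595 C
t = 8595 / 16.0 = 537.2 s = 0.149 h

0.149 h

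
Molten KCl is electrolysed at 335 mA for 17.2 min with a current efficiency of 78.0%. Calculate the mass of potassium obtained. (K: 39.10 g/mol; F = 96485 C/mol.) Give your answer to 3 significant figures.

0.109 g

Q = 0.335 × 1032 = 345.7 C
n(e⁻) = 345.7 / 96485 = 0.003583 mol
K⁺ + e⁻ → K, so theoretical m(K) = 0.003583 × 39.10 = 0.1401 g
Actual mass = 78.0% × 0.1401 = 0.109 g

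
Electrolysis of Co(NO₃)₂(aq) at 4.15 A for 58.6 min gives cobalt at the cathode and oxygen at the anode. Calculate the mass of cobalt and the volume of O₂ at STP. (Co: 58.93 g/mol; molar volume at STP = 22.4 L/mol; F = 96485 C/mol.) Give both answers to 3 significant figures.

Q = 4.15 × 3516 = 14590 C; n(e⁻) = 14590 / 96485 = 0.1512 mol
Cathode: Co²⁺ + 2e⁻ → Co → n(Co) = 0.1512/2 = 0.07560 mol → 4.46 g
Anode: 2H₂O → O₂ + 4H⁺ + 4e⁻ → n(O₂) = 0.1512/4 = 0.03780 mol → 0.847 L

4.46 g Co; 0.847 L O₂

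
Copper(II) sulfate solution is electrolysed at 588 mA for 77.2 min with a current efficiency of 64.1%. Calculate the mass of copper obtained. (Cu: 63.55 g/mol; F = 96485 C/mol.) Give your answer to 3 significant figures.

0.575 g

Q = 0.588 × 4632 = 2724 C
n(e⁻) = 2724 / 96485 = 0.02823 mol
Cu²⁺ + 2e⁻ → Cu, so theoretical m(Cu) = 0.01412 × 63.55 = 0.8973 g
Actual mass = 64.1% × 0.8973 = 0.575 g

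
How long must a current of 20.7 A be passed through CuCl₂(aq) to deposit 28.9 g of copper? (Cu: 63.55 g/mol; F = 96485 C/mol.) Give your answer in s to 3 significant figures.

4240 s

n(Cu) = 28.9 / 63.55 = 0.4548 mol
Cu²⁺ + 2e⁻ → Cu, so n(e⁻) = 2 × 0.4548 = 0.9096 mol
Q = 0.9096 × 96485 = 87760 C
t = Q / I = 87760 / 20.7 = 4240 s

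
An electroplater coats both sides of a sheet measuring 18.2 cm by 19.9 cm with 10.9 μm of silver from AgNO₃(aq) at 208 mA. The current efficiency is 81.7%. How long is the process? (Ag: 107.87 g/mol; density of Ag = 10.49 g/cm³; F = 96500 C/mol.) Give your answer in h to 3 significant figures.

Plated area = 2 × 18.2 × 19.9 = 724.4 cm²
Volume = 724.4 × 10.9×10⁻⁴ cm = 0.7896 cm³
m(Ag) = 0.7896 × 10.49 = 8.283 g
n(Ag) = 8.283 / 107.87 = 0.07679 mol; n(e⁻) = 0.07679 mol
Q = 0.07679 × 96500 / 0.817 = 9070 C
t = 9070 / 0.208 = 43610 s = 12.1 h

12.1 h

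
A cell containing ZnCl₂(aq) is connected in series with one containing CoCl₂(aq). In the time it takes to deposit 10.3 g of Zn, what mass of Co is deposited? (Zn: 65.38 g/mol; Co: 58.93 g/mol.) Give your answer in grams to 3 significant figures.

n(Zn) = 10.3 / 65.38 = 0.1575 mol
Zn²⁺ + 2e⁻ → Zn, so n(e⁻) = 2 × 0.1575 = 0.3150 mol
In series, the same 0.3150 mol of electrons flows through the second cell.
Co²⁺ + 2e⁻ → Co, so n(Co) = 0.3150 / 2 = 0.1575 mol
m(Co) = 0.1575 × 58.93 = 9.28 g

9.28 g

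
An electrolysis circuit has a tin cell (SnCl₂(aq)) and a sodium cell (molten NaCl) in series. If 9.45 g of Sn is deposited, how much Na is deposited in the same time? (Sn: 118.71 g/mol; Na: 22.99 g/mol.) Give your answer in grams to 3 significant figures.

3.66 g

n(Sn) = 9.45 / 118.71 = 0.07961 mol
Sn²⁺ + 2e⁻ → Sn, so n(e⁻) = 2 × 0.07961 = 0.1592 mol
Same current for the same time ⇒ same n(e⁻) = 0.1592 mol in both cells.
Na⁺ + e⁻ → Na, so n(Na) = 0.1592 mol
m(Na) = 0.1592 × 22.99 = 3.66 g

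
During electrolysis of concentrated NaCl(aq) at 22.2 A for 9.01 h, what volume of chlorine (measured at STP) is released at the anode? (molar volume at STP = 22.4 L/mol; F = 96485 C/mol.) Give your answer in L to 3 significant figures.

83.6 L

Charge passed = 22.2 × 32436 = 7.201×10^5 C
n(e⁻) = 7.201×10^5 / 96485 = 7.463 mol
2Cl⁻ → Cl₂ + 2e⁻, so n(Cl₂) = 7.463 / 2 = 3.732 mol
V = 3.732 × 22.4 = 83.60 L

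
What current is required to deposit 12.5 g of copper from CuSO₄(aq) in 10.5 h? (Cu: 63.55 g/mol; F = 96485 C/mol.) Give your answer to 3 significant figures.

1.00 A

n(Cu) = 12.5 / 63.55 = 0.1967 mol
Cu²⁺ + 2e⁻ → Cu, so n(e⁻) = 2 × 0.1967 = 0.3934 mol
Q = 0.3934 × 96485 = 37960 C
I = Q / t = 37960 / 37800 s = 1.00 A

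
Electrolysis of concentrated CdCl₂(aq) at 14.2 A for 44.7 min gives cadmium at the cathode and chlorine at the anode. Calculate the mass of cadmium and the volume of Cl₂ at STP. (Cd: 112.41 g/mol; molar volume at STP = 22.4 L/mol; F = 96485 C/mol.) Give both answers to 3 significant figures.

22.2 g Cd; 4.42 L Cl₂

Q = 14.2 × 2682 = 38080 C; n(e⁻) = 38080 / 96485 = 0.3947 mol
Cathode: Cd²⁺ + 2e⁻ → Cd → n(Cd) = 0.3947/2 = 0.1974 mol → 22.2 g
Anode: 2Cl⁻ → Cl₂ + 2e⁻ → n(Cl₂) = 0.3947/2 = 0.1974 mol → 4.42 L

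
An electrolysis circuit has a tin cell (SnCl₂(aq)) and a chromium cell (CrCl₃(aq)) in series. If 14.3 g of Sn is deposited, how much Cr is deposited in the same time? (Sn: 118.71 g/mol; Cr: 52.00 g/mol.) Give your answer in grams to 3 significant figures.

4.18 g

n(Sn) = 14.3 / 118.71 = 0.1205 mol
Sn²⁺ + 2e⁻ → Sn, so n(e⁻) = 2 × 0.1205 = 0.2410 mol
The cells are in series, so the same charge (and hence the same n(e⁻) = 0.2410 mol) passes through both.
Cr³⁺ + 3e⁻ → Cr, so n(Cr) = 0.2410 / 3 = 0.08033 mol
m(Cr) = 0.08033 × 52.00 = 4.18 g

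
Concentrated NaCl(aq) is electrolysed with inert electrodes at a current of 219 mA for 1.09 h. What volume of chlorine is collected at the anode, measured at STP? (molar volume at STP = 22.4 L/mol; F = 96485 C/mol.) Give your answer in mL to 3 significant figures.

99.8 mL

Charge passed = 0.219 × 3924 = 859.4 C
n(e⁻) = Q/F = 859.4/96485 = 0.008907 mol
2Cl⁻ → Cl₂ + 2e⁻, so n(Cl₂) = 0.008907 / 2 = 0.004454 mol
V = 0.004454 × 22.4 = 0.09977 L
= 99.8 mL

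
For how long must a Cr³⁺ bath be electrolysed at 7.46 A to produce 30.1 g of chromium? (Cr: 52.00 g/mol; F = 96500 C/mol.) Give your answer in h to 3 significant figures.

6.24 h

n(Cr) = 30.1 / 52.00 = 0.5788 mol
Cr³⁺ + 3e⁻ → Cr, so n(e⁻) = 3 × 0.5788 = 1.736 mol
Q = 1.736 × 96500 = 1.675×10^5 C
t = Q / I = 1.675×10^5 / 7.46 = 22450 s = 6.24 h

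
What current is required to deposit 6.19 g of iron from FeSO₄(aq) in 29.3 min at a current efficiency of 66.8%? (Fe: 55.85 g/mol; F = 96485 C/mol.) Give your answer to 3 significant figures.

n(Fe) = 6.19 / 55.85 = 0.1108 mol
Fe²⁺ + 2e⁻ → Fe, so n(e⁻) = 2 × 0.1108 = 0.2216 mol
Q = 0.2216 × 96485 / 0.668 = 32010 C
I = Q / t = 32010 / 1758 s = 18.2 A

18.2 A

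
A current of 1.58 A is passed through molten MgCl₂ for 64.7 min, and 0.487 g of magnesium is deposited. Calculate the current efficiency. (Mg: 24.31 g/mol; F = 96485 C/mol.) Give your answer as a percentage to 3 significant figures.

Q = 1.58 × 3882 = 6134 C
n(e⁻) = 6134 / 96485 = 0.06357 mol
Mg²⁺ + 2e⁻ → Mg, so theoretical n(Mg) = 0.03179 mol → 0.7728 g
Efficiency = 0.487 / 0.7728 = 0.6302 = 63.0%

63.0%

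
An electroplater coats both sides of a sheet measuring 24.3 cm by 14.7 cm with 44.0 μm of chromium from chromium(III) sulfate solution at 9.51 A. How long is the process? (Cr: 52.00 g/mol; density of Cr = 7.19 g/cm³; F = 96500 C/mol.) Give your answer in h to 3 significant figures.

3.68 h

Plated area = 2 × 24.3 × 14.7 = 714.4 cm²
Volume = 714.4 × 44.0×10⁻⁴ cm = 3.143 cm³
m(Cr) = 3.143 × 7.19 = 22.60 g
n(Cr) = 22.60 / 52.00 = 0.4346 mol; n(e⁻) = 3 × 0.4346 = 1.304 mol
Q = 1.304 × 96500 = 1.258×10^5 C
t = 1.258×10^5 / 9.51 = 13230 s = 3.68 h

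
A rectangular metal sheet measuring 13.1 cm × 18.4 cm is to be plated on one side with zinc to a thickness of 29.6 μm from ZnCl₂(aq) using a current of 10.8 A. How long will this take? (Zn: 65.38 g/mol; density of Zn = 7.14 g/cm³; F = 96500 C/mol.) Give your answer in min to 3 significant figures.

23.2 min

Plated area = 13.1 × 18.4 = 241.0 cm²
Volume = 241.0 × 29.6×10⁻⁴ cm = 0.7134 cm³
m(Zn) = 0.7134 × 7.14 = 5.094 g
n(Zn) = 5.094 / 65.38 = 0.07791 mol; n(e⁻) = 2 × 0.07791 = 0.1558 mol
Q = 0.1558 × 96500 = 15030 C
t = 15030 / 10.8 = 1392 s = 23.2 min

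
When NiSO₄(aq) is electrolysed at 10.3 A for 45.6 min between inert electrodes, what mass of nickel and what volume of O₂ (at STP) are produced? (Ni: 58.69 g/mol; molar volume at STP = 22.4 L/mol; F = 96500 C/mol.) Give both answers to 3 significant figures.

Q = 10.3 × 2736 = 28180 C; n(e⁻) = 28180 / 96500 = 0.2920 mol
Cathode: Ni²⁺ + 2e⁻ → Ni → n(Ni) = 0.2920/2 = 0.1460 mol → 8.57 g
Anode: 2H₂O → O₂ + 4H⁺ + 4e⁻ → n(O₂) = 0.2920/4 = 0.07300 mol → 1.64 L

8.57 g Ni; 1.64 L O₂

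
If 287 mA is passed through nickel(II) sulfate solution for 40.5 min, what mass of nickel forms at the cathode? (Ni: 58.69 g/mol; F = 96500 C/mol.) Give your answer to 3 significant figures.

0.212 g

Q = It = 0.287 × 2430 = 697.4 C
Moles of electrons = 697.4 / 96500 = 0.007227 mol
Ni²⁺ + 2e⁻ → Ni, so n(Ni) = 0.007227 / 2 = 0.003614 mol
m = 0.003614 × 58.69 = 0.212 g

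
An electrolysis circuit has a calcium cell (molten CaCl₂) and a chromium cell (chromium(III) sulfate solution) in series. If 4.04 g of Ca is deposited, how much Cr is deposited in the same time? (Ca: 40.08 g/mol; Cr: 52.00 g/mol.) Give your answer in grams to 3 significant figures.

n(Ca) = 4.04 / 40.08 = 0.1008 mol
Ca²⁺ + 2e⁻ → Ca, so n(e⁻) = 2 × 0.1008 = 0.2016 mol
The cells are in series, so the same charge (and hence the same n(e⁻) = 0.2016 mol) passes through both.
Cr³⁺ + 3e⁻ → Cr, so n(Cr) = 0.2016 / 3 = 0.06720 mol
m(Cr) = 0.06720 × 52.00 = 3.49 g

3.49 g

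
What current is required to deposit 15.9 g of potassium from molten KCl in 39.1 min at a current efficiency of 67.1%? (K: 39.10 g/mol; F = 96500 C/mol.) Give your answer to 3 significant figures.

24.9 A

n(K) = 15.9 / 39.10 = 0.4066 mol
K⁺ + e⁻ → K, so n(e⁻) = 0.4066 mol
Q = 0.4066 × 96500 / 0.671 = 58480 C
I = Q / t = 58480 / 2346 s = 24.9 A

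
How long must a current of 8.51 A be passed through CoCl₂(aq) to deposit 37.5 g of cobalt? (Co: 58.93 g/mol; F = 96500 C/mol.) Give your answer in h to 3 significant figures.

n(Co) = 37.5 / 58.93 = 0.6363 mol
Co²⁺ + 2e⁻ → Co, so n(e⁻) = 2 × 0.6363 = 1.273 mol
Q = 1.273 × 96500 = 1.228×10^5 C
t = Q / I = 1.228×10^5 / 8.51 = 14430 s = 4.01 h

4.01 h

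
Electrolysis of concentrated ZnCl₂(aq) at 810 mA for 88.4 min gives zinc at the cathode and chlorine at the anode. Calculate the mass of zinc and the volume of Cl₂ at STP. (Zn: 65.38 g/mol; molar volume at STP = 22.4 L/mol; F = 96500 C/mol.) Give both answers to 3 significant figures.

1.46 g Zn; 0.499 L Cl₂

Q = 0.810 × 5304 = 4296 C; n(e⁻) = 4296 / 96500 = 0.04452 mol
Cathode: Zn²⁺ + 2e⁻ → Zn → n(Zn) = 0.04452/2 = 0.02226 mol → 1.46 g
Anode: 2Cl⁻ → Cl₂ + 2e⁻ → n(Cl₂) = 0.04452/2 = 0.02226 mol → 0.499 L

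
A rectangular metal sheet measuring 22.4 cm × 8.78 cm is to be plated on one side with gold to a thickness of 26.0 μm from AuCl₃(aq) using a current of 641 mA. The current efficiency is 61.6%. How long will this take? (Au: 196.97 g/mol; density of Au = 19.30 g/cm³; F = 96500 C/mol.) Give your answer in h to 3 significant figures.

Plated area = 22.4 × 8.78 = 196.7 cm²
Volume = 196.7 × 26.0×10⁻⁴ cm = 0.5114 cm³
m(Au) = 0.5114 × 19.30 = 9.870 g
n(Au) = 9.870 / 196.97 = 0.05011 mol; n(e⁻) = 3 × 0.05011 = 0.1503 mol
Q = 0.1503 × 96500 / 0.616 = 23550 C
t = 23550 / 0.641 = 36740 s = 10.2 h

10.2 h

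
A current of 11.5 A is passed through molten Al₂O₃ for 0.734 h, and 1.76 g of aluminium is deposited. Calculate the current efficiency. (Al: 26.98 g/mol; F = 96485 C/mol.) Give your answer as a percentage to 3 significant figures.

Q = 11.5 × 2642.4 = 30390 C
n(e⁻) = 30390 / 96485 = 0.3150 mol
Al³⁺ + 3e⁻ → Al, so theoretical n(Al) = 0.1050 mol → 2.833 g
Efficiency = 1.76 / 2.833 = 0.6212 = 62.1%

62.1%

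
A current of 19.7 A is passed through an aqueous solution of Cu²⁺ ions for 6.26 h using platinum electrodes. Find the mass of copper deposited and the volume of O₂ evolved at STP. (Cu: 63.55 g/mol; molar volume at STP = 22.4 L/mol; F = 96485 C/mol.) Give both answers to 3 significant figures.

Q = 19.7 × 22536 = 4.440×10^5 C; n(e⁻) = 4.440×10^5 / 96485 = 4.602 mol
Cathode: Cu²⁺ + 2e⁻ → Cu → n(Cu) = 4.602/2 = 2.301 mol → 146 g
Anode: 2H₂O → O₂ + 4H⁺ + 4e⁻ → n(O₂) = 4.602/4 = 1.151 mol → 25.8 L

146 g Cu; 25.8 L O₂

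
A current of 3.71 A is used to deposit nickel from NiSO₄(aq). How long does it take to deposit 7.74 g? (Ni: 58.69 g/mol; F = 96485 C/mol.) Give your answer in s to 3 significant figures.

n(Ni) = 7.74 / 58.69 = 0.1319 mol
Ni²⁺ + 2e⁻ → Ni, so n(e⁻) = 2 × 0.1319 = 0.2638 mol
Q = 0.2638 × 96485 = 25450 C
t = Q / I = 25450 / 3.71 = 6860 s

6860 s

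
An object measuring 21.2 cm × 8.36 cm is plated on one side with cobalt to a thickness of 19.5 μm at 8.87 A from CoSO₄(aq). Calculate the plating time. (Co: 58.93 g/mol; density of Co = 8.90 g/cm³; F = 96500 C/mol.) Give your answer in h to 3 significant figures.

0.315 h

Plated area = 21.2 × 8.36 = 177.2 cm²
Volume = 177.2 × 19.5×10⁻⁴ cm = 0.3455 cm³
m(Co) = 0.3455 × 8.90 = 3.075 g
n(Co) = 3.075 / 58.93 = 0.05218 mol; n(e⁻) = 2 × 0.05218 = 0.1044 mol
Q = 0.1044 × 96500 = 10070 C
t = 10070 / 8.87 = 1135 s = 0.315 h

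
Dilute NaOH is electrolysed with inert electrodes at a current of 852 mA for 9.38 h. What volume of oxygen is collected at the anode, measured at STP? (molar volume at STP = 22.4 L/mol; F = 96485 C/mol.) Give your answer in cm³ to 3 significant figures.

1670 cm³

Charge passed = 0.852 × 33768 = 28770 C
n(e⁻) = Q/F = 28770/96485 = 0.2982 mol
2H₂O → O₂ + 4H⁺ + 4e⁻, so n(O₂) = 0.2982 / 4 = 0.07455 mol
V = 0.07455 × 22.4 = 1.670 L
= 1670 cm³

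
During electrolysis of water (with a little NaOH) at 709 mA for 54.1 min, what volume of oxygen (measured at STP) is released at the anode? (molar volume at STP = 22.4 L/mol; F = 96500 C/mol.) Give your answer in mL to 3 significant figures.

134 mL

Charge passed = 0.709 × 3246 = 2301 C
n(e⁻) = Q/F = 2301/96500 = 0.02384 mol
2H₂O → O₂ + 4H⁺ + 4e⁻, so n(O₂) = 0.02384 / 4 = 0.005960 mol
V = 0.005960 × 22.4 = 0.1335 L
= 134 mL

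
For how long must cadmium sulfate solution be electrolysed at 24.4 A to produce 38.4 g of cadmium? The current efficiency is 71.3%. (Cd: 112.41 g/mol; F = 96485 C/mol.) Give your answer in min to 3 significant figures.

63.2 min

n(Cd) = 38.4 / 112.41 = 0.3416 mol
Cd²⁺ + 2e⁻ → Cd, so n(e⁻) = 2 × 0.3416 = 0.6832 mol
Q = 0.6832 × 96485 / 0.713 = 92450 C
t = Q / I = 92450 / 24.4 = 3789 s = 63.2 min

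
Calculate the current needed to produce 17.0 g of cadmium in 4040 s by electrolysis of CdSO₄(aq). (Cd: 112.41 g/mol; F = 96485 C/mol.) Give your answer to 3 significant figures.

7.22 A

n(Cd) = 17.0 / 112.41 = 0.1512 mol
Cd²⁺ + 2e⁻ → Cd, so n(e⁻) = 2 × 0.1512 = 0.3024 mol
Q = 0.3024 × 96485 = 29180 C
I = Q / t = 29180 / 4040 s = 7.22 A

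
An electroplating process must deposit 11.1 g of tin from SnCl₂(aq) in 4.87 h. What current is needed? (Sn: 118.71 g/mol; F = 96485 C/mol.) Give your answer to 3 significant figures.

n(Sn) = 11.1 / 118.71 = 0.09351 mol
Sn²⁺ + 2e⁻ → Sn, so n(e⁻) = 2 × 0.09351 = 0.1870 mol
Q = 0.1870 × 96485 = 18040 C
I = Q / t = 18040 / 17532 s = 1.03 A

1.03 A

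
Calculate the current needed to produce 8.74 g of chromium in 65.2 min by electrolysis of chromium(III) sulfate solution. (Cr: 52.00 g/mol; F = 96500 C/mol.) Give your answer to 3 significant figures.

n(Cr) = 8.74 / 52.00 = 0.1681 mol
Cr³⁺ + 3e⁻ → Cr, so n(e⁻) = 3 × 0.1681 = 0.5043 mol
Q = 0.5043 × 96500 = 48660 C
I = Q / t = 48660 / 3912 s = 12.4 A

12.4 A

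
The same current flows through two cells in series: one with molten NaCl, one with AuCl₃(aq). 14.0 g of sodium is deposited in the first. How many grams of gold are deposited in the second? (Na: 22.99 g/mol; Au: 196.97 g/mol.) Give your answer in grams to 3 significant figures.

40.0 g

n(Na) = 14.0 / 22.99 = 0.6090 mol
Na⁺ + e⁻ → Na, so n(e⁻) = 0.6090 mol
In series, the same 0.6090 mol of electrons flows through the second cell.
Au³⁺ + 3e⁻ → Au, so n(Au) = 0.6090 / 3 = 0.2030 mol
m(Au) = 0.2030 × 196.97 = 40.0 g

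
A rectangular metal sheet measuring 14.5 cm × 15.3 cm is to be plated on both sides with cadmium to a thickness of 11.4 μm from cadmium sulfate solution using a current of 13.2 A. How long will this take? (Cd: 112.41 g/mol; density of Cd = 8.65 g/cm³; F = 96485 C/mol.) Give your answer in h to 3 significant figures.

Plated area = 2 × 14.5 × 15.3 = 443.7 cm²
Volume = 443.7 × 11.4×10⁻⁴ cm = 0.5058 cm³
m(Cd) = 0.5058 × 8.65 = 4.375 g
n(Cd) = 4.375 / 112.41 = 0.03892 mol; n(e⁻) = 2 × 0.03892 = 0.07784 mol
Q = 0.07784 × 96485 = 7510 C
t = 7510 / 13.2 = 568.9 s = 0.158 h

0.158 h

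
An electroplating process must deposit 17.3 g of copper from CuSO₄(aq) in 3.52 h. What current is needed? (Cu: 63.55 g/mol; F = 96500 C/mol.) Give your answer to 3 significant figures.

4.15 A

n(Cu) = 17.3 / 63.55 = 0.2722 mol
Cu²⁺ + 2e⁻ → Cu, so n(e⁻) = 2 × 0.2722 = 0.5444 mol
Q = 0.5444 × 96500 = 52530 C
I = Q / t = 52530 / 12672 s = 4.15 A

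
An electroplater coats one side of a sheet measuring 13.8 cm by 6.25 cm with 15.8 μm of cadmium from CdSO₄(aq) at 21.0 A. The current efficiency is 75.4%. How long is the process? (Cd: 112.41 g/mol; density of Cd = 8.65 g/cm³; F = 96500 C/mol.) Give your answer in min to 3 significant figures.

Plated area = 13.8 × 6.25 = 86.25 cm²
Volume = 86.25 × 15.8×10⁻⁴ cm = 0.1363 cm³
m(Cd) = 0.1363 × 8.65 = 1.179 g
n(Cd) = 1.179 / 112.41 = 0.01049 mol; n(e⁻) = 2 × 0.01049 = 0.02098 mol
Q = 0.02098 × 96500 / 0.754 = 2685 C
t = 2685 / 21.0 = 127.9 s = 2.13 min

2.13 min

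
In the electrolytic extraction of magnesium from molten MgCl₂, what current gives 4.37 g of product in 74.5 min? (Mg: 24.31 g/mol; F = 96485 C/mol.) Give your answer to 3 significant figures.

n(Mg) = 4.37 / 24.31 = 0.1798 mol
Mg²⁺ + 2e⁻ → Mg, so n(e⁻) = 2 × 0.1798 = 0.3596 mol
Q = 0.3596 × 96485 = 34700 C
I = Q / t = 34700 / 4470 s = 7.76 A

7.76 A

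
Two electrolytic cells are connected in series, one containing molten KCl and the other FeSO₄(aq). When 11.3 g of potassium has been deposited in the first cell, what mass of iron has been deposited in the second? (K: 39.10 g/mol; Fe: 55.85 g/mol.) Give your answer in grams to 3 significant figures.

n(K) = 11.3 / 39.10 = 0.2890 mol
K⁺ + e⁻ → K, so n(e⁻) = 0.2890 mol
Same current for the same time ⇒ same n(e⁻) = 0.2890 mol in both cells.
Fe²⁺ + 2e⁻ → Fe, so n(Fe) = 0.2890 / 2 = 0.1445 mol
m(Fe) = 0.1445 × 55.85 = 8.07 g

8.07 g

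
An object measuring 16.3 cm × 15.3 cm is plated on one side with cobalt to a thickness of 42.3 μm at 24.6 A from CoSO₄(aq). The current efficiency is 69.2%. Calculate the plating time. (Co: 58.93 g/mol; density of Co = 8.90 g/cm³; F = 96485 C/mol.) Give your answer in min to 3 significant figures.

30.1 min

Plated area = 16.3 × 15.3 = 249.4 cm²
Volume = 249.4 × 42.3×10⁻⁴ cm = 1.055 cm³
m(Co) = 1.055 × 8.90 = 9.390 g
n(Co) = 9.390 / 58.93 = 0.1593 mol; n(e⁻) = 2 × 0.1593 = 0.3186 mol
Q = 0.3186 × 96485 / 0.692 = 44420 C
t = 44420 / 24.6 = 1806 s = 30.1 min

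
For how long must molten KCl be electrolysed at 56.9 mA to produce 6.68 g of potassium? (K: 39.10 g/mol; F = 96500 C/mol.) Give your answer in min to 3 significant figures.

n(K) = 6.68 / 39.10 = 0.1708 mol
K⁺ + e⁻ → K, so n(e⁻) = 0.1708 mol
Q = 0.1708 × 96500 = 16480 C
t = Q / I = 16480 / 0.0569 = 2.896×10^5 s = 4830 min

4830 min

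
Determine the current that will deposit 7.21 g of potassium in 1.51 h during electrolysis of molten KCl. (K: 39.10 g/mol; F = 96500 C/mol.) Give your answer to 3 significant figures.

3.27 A

n(K) = 7.21 / 39.10 = 0.1844 mol
K⁺ + e⁻ → K, so n(e⁻) = 0.1844 mol
Q = 0.1844 × 96500 = 17790 C
I = Q / t = 17790 / 5436 s = 3.27 A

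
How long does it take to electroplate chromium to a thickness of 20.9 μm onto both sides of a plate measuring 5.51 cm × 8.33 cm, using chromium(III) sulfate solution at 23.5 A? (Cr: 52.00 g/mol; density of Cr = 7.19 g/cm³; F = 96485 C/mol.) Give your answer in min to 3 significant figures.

Plated area = 2 × 5.51 × 8.33 = 91.80 cm²
Volume = 91.80 × 20.9×10⁻⁴ cm = 0.1919 cm³
m(Cr) = 0.1919 × 7.19 = 1.380 g
n(Cr) = 1.380 / 52.00 = 0.02654 mol; n(e⁻) = 3 × 0.02654 = 0.07962 mol
Q = 0.07962 × 96485 = 7682 C
t = 7682 / 23.5 = 326.9 s = 5.45 min

5.45 min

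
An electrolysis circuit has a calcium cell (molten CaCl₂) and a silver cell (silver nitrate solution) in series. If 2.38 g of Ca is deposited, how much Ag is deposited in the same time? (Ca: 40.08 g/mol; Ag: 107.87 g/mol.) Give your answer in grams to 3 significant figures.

n(Ca) = 2.38 / 40.08 = 0.05938 mol
Ca²⁺ + 2e⁻ → Ca, so n(e⁻) = 2 × 0.05938 = 0.1188 mol
The cells are in series, so the same charge (and hence the same n(e⁻) = 0.1188 mol) passes through both.
Ag⁺ + e⁻ → Ag, so n(Ag) = 0.1188 mol
m(Ag) = 0.1188 × 107.87 = 12.8 g

12.8 g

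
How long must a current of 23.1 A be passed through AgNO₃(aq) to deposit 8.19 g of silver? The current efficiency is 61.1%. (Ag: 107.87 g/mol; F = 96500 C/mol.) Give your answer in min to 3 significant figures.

n(Ag) = 8.19 / 107.87 = 0.07592 mol
Ag⁺ + e⁻ → Ag, so n(e⁻) = 0.07592 mol
Q = 0.07592 × 96500 / 0.611 = 11990 C
t = Q / I = 11990 / 23.1 = 519.0 s = 8.65 min

8.65 min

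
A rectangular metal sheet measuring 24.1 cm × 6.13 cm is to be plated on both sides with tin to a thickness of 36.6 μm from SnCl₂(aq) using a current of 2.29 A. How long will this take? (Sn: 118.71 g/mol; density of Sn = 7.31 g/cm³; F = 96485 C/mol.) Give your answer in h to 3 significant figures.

1.56 h

Plated area = 2 × 24.1 × 6.13 = 295.5 cm²
Volume = 295.5 × 36.6×10⁻⁴ cm = 1.082 cm³
m(Sn) = 1.082 × 7.31 = 7.909 g
n(Sn) = 7.909 / 118.71 = 0.06662 mol; n(e⁻) = 2 × 0.06662 = 0.1332 mol
Q = 0.1332 × 96485 = 12850 C
t = 12850 / 2.29 = 5611 s = 1.56 h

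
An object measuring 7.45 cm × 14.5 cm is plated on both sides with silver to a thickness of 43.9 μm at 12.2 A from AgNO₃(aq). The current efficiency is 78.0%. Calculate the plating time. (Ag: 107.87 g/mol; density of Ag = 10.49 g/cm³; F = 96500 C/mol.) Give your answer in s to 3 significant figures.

Plated area = 2 × 7.45 × 14.5 = 216.1 cm²
Volume = 216.1 × 43.9×10⁻⁴ cm = 0.9487 cm³
m(Ag) = 0.9487 × 10.49 = 9.952 g
n(Ag) = 9.952 / 107.87 = 0.09226 mol; n(e⁻) = 0.09226 mol
Q = 0.09226 × 96500 / 0.780 = 11410 C
t = 11410 / 12.2 = 935.2 s

935 s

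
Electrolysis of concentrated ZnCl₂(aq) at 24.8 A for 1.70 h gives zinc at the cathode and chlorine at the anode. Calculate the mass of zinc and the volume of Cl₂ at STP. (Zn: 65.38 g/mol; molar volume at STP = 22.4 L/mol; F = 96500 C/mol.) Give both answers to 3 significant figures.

51.4 g Zn; 17.6 L Cl₂

Q = 24.8 × 6120 = 1.518×10^5 C; n(e⁻) = 1.518×10^5 / 96500 = 1.573 mol
Cathode: Zn²⁺ + 2e⁻ → Zn → n(Zn) = 1.573/2 = 0.7865 mol → 51.4 g
Anode: 2Cl⁻ → Cl₂ + 2e⁻ → n(Cl₂) = 1.573/2 = 0.7865 mol → 17.6 L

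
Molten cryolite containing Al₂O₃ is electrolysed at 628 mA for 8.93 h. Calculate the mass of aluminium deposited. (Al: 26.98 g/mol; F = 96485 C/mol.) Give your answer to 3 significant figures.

Q = It = 0.628 × 32148 = 20190 C
n(e⁻) = 20190 / 96485 = 0.2093 mol
Al³⁺ + 3e⁻ → Al, so n(Al) = 0.2093 / 3 = 0.06977 mol
m = 0.06977 × 26.98 = 1.88 g

1.88 g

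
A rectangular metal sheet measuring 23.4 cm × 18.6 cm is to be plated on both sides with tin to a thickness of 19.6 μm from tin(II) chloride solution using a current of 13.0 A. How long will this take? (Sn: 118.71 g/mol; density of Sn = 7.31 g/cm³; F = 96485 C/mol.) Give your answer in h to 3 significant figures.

0.433 h

Plated area = 2 × 23.4 × 18.6 = 870.5 cm²
Volume = 870.5 × 19.6×10⁻⁴ cm = 1.706 cm³
m(Sn) = 1.706 × 7.31 = 12.47 g
n(Sn) = 12.47 / 118.71 = 0.1050 mol; n(e⁻) = 2 × 0.1050 = 0.2100 mol
Q = 0.2100 × 96485 = 20260 C
t = 20260 / 13.0 = 1558 s = 0.433 h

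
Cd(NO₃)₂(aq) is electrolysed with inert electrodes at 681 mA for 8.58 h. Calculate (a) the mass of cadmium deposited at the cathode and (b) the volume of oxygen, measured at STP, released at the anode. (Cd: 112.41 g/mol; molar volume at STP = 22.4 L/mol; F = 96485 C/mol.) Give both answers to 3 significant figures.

12.3 g Cd; 1.22 L O₂

Q = 0.681 × 30888 = 21030 C; n(e⁻) = 21030 / 96485 = 0.2180 mol
Cathode: Cd²⁺ + 2e⁻ → Cd → n(Cd) = 0.2180/2 = 0.1090 mol → 12.3 g
Anode: 2H₂O → O₂ + 4H⁺ + 4e⁻ → n(O₂) = 0.2180/4 = 0.05450 mol → 1.22 L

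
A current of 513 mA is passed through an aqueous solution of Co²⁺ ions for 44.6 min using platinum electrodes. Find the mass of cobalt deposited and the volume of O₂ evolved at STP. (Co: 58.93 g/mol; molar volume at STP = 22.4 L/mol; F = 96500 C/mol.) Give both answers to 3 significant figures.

0.419 g Co; 0.0797 L O₂

Q = 0.513 × 2676 = 1373 C; n(e⁻) = 1373 / 96500 = 0.01423 mol
Cathode: Co²⁺ + 2e⁻ → Co → n(Co) = 0.01423/2 = 0.007115 mol → 0.419 g
Anode: 2H₂O → O₂ + 4H⁺ + 4e⁻ → n(O₂) = 0.01423/4 = 0.003558 mol → 0.0797 L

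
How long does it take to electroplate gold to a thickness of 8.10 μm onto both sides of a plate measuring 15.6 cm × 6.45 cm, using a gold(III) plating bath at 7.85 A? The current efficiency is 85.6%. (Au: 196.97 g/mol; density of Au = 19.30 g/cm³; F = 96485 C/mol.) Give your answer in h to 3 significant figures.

0.191 h

Plated area = 2 × 15.6 × 6.45 = 201.2 cm²
Volume = 201.2 × 8.10×10⁻⁴ cm = 0.1630 cm³
m(Au) = 0.1630 × 19.30 = 3.146 g
n(Au) = 3.146 / 196.97 = 0.01597 mol; n(e⁻) = 3 × 0.01597 = 0.04791 mol
Q = 0.04791 × 96485 / 0.856 = 5400 C
t = 5400 / 7.85 = 687.9 s = 0.191 h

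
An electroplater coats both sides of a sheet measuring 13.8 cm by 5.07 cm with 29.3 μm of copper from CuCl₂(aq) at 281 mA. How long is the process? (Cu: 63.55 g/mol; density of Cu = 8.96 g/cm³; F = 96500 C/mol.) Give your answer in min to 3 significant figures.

662 min

Plated area = 2 × 13.8 × 5.07 = 139.9 cm²
Volume = 139.9 × 29.3×10⁻⁴ cm = 0.4099 cm³
m(Cu) = 0.4099 × 8.96 = 3.673 g
n(Cu) = 3.673 / 63.55 = 0.05780 mol; n(e⁻) = 2 × 0.05780 = 0.1156 mol
Q = 0.1156 × 96500 = 11160 C
t = 11160 / 0.281 = 39720 s = 662 min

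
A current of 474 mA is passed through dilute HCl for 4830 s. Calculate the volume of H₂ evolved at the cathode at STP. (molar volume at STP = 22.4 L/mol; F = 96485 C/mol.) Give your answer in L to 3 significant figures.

0.266 L

Charge passed = 0.474 × 4830 = 2289 C
n(e⁻) = Q/F = 2289/96485 = 0.02372 mol
2H⁺ + 2e⁻ → H₂, so n(H₂) = 0.02372 / 2 = 0.01186 mol
V = 0.01186 × 22.4 = 0.2657 L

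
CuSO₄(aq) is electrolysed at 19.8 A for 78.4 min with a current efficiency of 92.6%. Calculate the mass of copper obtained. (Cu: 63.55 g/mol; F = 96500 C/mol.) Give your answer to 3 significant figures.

28.4 g

Q = 19.8 × 4704 = 93140 C
n(e⁻) = 93140 / 96500 = 0.9652 mol
Cu²⁺ + 2e⁻ → Cu, so theoretical m(Cu) = 0.4826 × 63.55 = 30.67 g
Actual mass = 92.6% × 30.67 = 28.4 g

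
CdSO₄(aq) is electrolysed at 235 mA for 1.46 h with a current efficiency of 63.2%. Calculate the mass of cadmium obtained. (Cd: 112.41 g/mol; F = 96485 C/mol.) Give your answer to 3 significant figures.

0.455 g

Q = 0.235 × 5256 = 1235 C
n(e⁻) = 1235 / 96485 = 0.01280 mol
Cd²⁺ + 2e⁻ → Cd, so theoretical m(Cd) = 0.006400 × 112.41 = 0.7194 g
Actual mass = 63.2% × 0.7194 = 0.455 g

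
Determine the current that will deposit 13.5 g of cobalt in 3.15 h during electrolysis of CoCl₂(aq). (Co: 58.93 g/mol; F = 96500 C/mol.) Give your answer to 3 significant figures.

3.90 A

n(Co) = 13.5 / 58.93 = 0.2291 mol
Co²⁺ + 2e⁻ → Co, so n(e⁻) = 2 × 0.2291 = 0.4582 mol
Q = 0.4582 × 96500 = 44220 C
I = Q / t = 44220 / 11340 s = 3.90 A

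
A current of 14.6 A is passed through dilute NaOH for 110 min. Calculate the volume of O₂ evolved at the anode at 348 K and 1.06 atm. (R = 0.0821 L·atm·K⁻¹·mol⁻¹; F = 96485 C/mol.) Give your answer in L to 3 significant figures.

Q = 14.6 A × 6600 s = 96360 C
n(e⁻) = Q/F = 96360/96485 = 0.9987 mol
2H₂O → O₂ + 4H⁺ + 4e⁻, so n(O₂) = 0.9987 / 4 = 0.2497 mol
V = nRT/P = 0.2497 × 0.0821 × 348 / 1.06 = 6.730 L

6.73 L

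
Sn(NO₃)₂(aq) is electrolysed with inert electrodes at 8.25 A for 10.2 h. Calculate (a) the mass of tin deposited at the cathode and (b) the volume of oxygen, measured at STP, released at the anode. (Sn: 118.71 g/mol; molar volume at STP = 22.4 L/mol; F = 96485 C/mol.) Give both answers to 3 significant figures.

186 g Sn; 17.6 L O₂

Q = 8.25 × 36720 = 3.029×10^5 C; n(e⁻) = 3.029×10^5 / 96485 = 3.139 mol
Cathode: Sn²⁺ + 2e⁻ → Sn → n(Sn) = 3.139/2 = 1.570 mol → 186 g
Anode: 2H₂O → O₂ + 4H⁺ + 4e⁻ → n(O₂) = 3.139/4 = 0.7848 mol → 17.6 L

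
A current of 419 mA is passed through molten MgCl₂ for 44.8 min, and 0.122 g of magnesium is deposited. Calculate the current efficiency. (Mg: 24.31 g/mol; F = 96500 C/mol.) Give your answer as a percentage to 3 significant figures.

Q = 0.419 × 2688 = 1126 C
n(e⁻) = 1126 / 96500 = 0.01167 mol
Mg²⁺ + 2e⁻ → Mg, so theoretical n(Mg) = 0.005835 mol → 0.1418 g
Efficiency = 0.122 / 0.1418 = 0.8604 = 86.0%

86.0%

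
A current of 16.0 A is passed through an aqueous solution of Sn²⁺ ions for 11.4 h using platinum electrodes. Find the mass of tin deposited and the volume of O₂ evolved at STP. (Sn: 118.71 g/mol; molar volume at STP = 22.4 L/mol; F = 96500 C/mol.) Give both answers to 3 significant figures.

Q = 16.0 × 41040 = 6.566×10^5 C; n(e⁻) = 6.566×10^5 / 96500 = 6.804 mol
Cathode: Sn²⁺ + 2e⁻ → Sn → n(Sn) = 6.804/2 = 3.402 mol → 404 g
Anode: 2H₂O → O₂ + 4H⁺ + 4e⁻ → n(O₂) = 6.804/4 = 1.701 mol → 38.1 L

404 g Sn; 38.1 L O₂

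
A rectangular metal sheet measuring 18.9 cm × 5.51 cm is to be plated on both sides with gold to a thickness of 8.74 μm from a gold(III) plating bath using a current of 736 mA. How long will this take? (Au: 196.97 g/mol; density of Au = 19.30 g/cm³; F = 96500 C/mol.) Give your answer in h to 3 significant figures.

Plated area = 2 × 18.9 × 5.51 = 208.3 cm²
Volume = 208.3 × 8.74×10⁻⁴ cm = 0.1821 cm³
m(Au) = 0.1821 × 19.30 = 3.515 g
n(Au) = 3.515 / 196.97 = 0.01785 mol; n(e⁻) = 3 × 0.01785 = 0.05355 mol
Q = 0.05355 × 96500 = 5168 C
t = 5168 / 0.736 = 7022 s = 1.95 h

1.95 h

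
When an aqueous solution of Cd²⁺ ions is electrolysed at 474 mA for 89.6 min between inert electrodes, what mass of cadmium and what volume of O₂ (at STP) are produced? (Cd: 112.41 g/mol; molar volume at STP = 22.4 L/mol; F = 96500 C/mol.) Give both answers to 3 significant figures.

1.48 g Cd; 0.148 L O₂

Q = 0.474 × 5376 = 2548 C; n(e⁻) = 2548 / 96500 = 0.02640 mol
Cathode: Cd²⁺ + 2e⁻ → Cd → n(Cd) = 0.02640/2 = 0.01320 mol → 1.48 g
Anode: 2H₂O → O₂ + 4H⁺ + 4e⁻ → n(O₂) = 0.02640/4 = 0.006600 mol → 0.148 L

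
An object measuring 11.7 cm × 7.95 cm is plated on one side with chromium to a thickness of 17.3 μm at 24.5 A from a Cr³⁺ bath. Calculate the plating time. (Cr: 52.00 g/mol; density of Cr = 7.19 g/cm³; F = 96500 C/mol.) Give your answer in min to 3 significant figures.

4.38 min

Plated area = 11.7 × 7.95 = 93.02 cm²
Volume = 93.02 × 17.3×10⁻⁴ cm = 0.1609 cm³
m(Cr) = 0.1609 × 7.19 = 1.157 g
n(Cr) = 1.157 / 52.00 = 0.02225 mol; n(e⁻) = 3 × 0.02225 = 0.06675 mol
Q = 0.06675 × 96500 = 6441 C
t = 6441 / 24.5 = 262.9 s = 4.38 min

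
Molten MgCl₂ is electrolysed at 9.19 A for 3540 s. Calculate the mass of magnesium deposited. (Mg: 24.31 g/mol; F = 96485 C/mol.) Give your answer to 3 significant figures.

4.10 g

Q = It = 9.19 × 3540 = 32530 C
Moles of electrons = 32530 / 96485 = 0.3372 mol
Mg²⁺ + 2e⁻ → Mg, so n(Mg) = 0.3372 / 2 = 0.1686 mol
m = 0.1686 × 24.31 = 4.10 g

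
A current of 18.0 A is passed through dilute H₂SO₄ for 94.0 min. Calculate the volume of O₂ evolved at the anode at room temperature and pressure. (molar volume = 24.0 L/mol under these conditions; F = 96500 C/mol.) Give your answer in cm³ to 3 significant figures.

Q = It = 18.0 × 5640 = 1.015×10^5 C
Moles of electrons = 1.015×10^5 / 96500 = 1.052 mol
2H₂O → O₂ + 4H⁺ + 4e⁻, so n(O₂) = 1.052 / 4 = 0.2630 mol
V = 0.2630 × 24.0 = 6.312 L
= 6310 cm³

6310 cm³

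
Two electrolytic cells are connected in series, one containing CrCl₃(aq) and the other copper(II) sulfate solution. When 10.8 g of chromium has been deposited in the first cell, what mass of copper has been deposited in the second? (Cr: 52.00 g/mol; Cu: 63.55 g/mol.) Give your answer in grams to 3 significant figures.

n(Cr) = 10.8 / 52.00 = 0.2077 mol
Cr³⁺ + 3e⁻ → Cr, so n(e⁻) = 3 × 0.2077 = 0.6231 mol
Since the cells are in series, n(e⁻) in the Cu cell is also 0.6231 mol.
Cu²⁺ + 2e⁻ → Cu, so n(Cu) = 0.6231 / 2 = 0.3116 mol
m(Cu) = 0.3116 × 63.55 = 19.8 g

19.8 g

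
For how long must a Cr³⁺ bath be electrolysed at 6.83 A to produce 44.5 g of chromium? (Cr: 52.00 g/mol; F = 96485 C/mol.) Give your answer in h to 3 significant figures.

10.1 h

n(Cr) = 44.5 / 52.00 = 0.8558 mol
Cr³⁺ + 3e⁻ → Cr, so n(e⁻) = 3 × 0.8558 = 2.567 mol
Q = 2.567 × 96485 = 2.477×10^5 C
t = Q / I = 2.477×10^5 / 6.83 = 36270 s = 10.1 h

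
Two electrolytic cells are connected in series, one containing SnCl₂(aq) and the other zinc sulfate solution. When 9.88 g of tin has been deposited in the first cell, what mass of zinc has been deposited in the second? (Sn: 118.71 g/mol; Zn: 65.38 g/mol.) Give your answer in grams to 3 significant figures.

n(Sn) = 9.88 / 118.71 = 0.08323 mol
Sn²⁺ + 2e⁻ → Sn, so n(e⁻) = 2 × 0.08323 = 0.1665 mol
Same current for the same time ⇒ same n(e⁻) = 0.1665 mol in both cells.
Zn²⁺ + 2e⁻ → Zn, so n(Zn) = 0.1665 / 2 = 0.08325 mol
m(Zn) = 0.08325 × 65.38 = 5.44 g

5.44 g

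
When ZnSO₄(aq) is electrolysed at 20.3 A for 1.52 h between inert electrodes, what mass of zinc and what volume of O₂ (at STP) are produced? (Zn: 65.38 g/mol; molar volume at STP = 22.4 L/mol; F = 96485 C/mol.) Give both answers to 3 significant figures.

Q = 20.3 × 5472 = 1.111×10^5 C; n(e⁻) = 1.111×10^5 / 96485 = 1.151 mol
Cathode: Zn²⁺ + 2e⁻ → Zn → n(Zn) = 1.151/2 = 0.5755 mol → 37.6 g
Anode: 2H₂O → O₂ + 4H⁺ + 4e⁻ → n(O₂) = 1.151/4 = 0.2878 mol → 6.45 L

37.6 g Zn; 6.45 L O₂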